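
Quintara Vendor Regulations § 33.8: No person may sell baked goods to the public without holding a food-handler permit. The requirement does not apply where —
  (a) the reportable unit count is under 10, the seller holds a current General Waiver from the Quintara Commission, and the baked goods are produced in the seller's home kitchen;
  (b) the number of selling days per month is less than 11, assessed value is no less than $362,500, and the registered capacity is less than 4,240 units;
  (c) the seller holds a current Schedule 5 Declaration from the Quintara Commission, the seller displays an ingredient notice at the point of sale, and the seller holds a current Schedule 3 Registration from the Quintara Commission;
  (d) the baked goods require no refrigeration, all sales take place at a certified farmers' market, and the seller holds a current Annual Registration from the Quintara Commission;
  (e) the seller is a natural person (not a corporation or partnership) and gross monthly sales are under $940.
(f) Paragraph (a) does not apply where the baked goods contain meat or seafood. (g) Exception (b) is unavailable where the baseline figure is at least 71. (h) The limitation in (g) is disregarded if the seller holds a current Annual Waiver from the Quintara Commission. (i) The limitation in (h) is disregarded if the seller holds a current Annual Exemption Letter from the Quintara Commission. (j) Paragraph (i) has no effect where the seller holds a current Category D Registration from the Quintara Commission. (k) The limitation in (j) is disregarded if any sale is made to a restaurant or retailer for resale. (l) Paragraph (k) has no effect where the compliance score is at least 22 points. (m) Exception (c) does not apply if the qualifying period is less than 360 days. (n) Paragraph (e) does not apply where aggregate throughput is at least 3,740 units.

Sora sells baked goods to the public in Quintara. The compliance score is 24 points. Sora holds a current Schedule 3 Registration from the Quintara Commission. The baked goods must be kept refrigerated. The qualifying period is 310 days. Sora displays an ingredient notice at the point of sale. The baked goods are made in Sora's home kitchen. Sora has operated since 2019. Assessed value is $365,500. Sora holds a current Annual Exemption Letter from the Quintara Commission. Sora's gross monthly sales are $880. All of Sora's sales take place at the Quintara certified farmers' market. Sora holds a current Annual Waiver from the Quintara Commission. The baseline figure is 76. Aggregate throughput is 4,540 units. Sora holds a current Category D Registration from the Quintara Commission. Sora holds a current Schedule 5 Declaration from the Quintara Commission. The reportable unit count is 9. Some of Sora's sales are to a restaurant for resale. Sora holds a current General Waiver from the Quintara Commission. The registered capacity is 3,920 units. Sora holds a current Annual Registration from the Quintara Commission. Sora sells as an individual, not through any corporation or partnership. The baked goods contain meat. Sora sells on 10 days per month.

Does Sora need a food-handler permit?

Exception (a): the reportable unit count is 9, under the 10 limit; a current General Waiver is held; the baked goods are home-kitchen produced — every condition holds. But: (f) applies — the baked goods contain meat. So (a) is unavailable.
Exception (b) is satisfied on its face — the number of selling days per month is 10, less than the 11 limit; assessed value is $365,500, meeting the $362,500 threshold; the registered capacity is 3,920 units, less than the 4,240 units limit. Under paragraphs (g)–(l): (g) is engaged (the baseline figure is 76, meeting the 71 threshold), but yields to (h): (h) operates against (g): a current Annual Waiver is held. (i) would limit (h) — a current Annual Exemption Letter is held — but (j) sets (i) aside: (j) operates against (i): a current Category D Registration is held. (k) applies (some sales are to a restaurant for resale), but is overridden by (l): (l) operates — the compliance score is 24 points, meeting the 22 points threshold. So (b) applies.
Exception (c) is satisfied on its face — a current Schedule 5 Declaration is held; an ingredient notice is displayed; a current Schedule 3 Registration is held. But: (m) is engaged — the qualifying period is 310 days, less than the 360 days limit. Exception (c) does not apply.
Exception (d) fails — the baked goods require refrigeration.
All of (e)'s requirements are met (the seller is a natural person; gross monthly sales are $880, under the $940 limit). But applying paragraph (n): (n) is engaged — aggregate throughput is 4,540 units, meeting the 3,740 units threshold. Exception (e) does not apply.

No — exception (b) applies; Sora is not required to hold a food-handler permit.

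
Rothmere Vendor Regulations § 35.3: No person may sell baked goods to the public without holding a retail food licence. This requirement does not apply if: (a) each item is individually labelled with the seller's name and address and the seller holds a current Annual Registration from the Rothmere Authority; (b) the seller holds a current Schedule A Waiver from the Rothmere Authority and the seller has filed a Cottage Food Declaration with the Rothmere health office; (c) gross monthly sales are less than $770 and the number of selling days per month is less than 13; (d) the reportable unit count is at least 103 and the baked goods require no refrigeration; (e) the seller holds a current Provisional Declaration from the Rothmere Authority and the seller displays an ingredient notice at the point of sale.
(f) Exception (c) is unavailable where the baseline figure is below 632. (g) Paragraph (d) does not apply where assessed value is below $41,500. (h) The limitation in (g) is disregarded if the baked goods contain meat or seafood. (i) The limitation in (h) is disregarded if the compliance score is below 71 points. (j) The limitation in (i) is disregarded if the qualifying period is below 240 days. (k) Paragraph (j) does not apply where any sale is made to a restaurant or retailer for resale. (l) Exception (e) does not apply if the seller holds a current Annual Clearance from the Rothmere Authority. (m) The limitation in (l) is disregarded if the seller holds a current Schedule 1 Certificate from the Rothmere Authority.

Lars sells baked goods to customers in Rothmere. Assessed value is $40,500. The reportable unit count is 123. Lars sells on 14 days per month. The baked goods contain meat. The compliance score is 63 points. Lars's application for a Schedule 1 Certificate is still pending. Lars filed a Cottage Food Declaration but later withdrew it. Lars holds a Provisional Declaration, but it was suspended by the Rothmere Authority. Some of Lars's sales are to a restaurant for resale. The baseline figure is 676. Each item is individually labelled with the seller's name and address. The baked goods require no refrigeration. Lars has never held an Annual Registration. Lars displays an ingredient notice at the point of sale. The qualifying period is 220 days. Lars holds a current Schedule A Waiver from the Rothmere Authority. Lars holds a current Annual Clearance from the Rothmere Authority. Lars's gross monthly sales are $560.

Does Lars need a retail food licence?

Yes — Lars must hold a retail food licence.

Exception (a) does not apply: the Annual Registration is not current.
Exception (b) does not apply: the Cottage Food Declaration was withdrawn.
Exception (c) does not apply: the number of selling days per month is 14, not less than 13.
Exception (d) is satisfied on its face — the reportable unit count is 123, meeting the 103 threshold; the baked goods are shelf-stable. Turning to paragraphs (g)–(k): (g) operates — assessed value is $40,500, below the $41,500 limit. (h) would limit (g) — the baked goods contain meat — but (i) sets (h) aside: (i) operates — the compliance score is 63 points, below the 71 points limit. (j) is triggered (the qualifying period is 220 days, below the 240 days limit), but is itself disapplied by (k): (k) operates against (j): some sales are to a restaurant for resale. (d) is therefore removed.
Exception (e) requires that the seller holds a current Provisional Declaration from the Rothmere Authority; but there is no Provisional Declaration in force, so (e) is unavailable.
No exception applies. The general rule governs.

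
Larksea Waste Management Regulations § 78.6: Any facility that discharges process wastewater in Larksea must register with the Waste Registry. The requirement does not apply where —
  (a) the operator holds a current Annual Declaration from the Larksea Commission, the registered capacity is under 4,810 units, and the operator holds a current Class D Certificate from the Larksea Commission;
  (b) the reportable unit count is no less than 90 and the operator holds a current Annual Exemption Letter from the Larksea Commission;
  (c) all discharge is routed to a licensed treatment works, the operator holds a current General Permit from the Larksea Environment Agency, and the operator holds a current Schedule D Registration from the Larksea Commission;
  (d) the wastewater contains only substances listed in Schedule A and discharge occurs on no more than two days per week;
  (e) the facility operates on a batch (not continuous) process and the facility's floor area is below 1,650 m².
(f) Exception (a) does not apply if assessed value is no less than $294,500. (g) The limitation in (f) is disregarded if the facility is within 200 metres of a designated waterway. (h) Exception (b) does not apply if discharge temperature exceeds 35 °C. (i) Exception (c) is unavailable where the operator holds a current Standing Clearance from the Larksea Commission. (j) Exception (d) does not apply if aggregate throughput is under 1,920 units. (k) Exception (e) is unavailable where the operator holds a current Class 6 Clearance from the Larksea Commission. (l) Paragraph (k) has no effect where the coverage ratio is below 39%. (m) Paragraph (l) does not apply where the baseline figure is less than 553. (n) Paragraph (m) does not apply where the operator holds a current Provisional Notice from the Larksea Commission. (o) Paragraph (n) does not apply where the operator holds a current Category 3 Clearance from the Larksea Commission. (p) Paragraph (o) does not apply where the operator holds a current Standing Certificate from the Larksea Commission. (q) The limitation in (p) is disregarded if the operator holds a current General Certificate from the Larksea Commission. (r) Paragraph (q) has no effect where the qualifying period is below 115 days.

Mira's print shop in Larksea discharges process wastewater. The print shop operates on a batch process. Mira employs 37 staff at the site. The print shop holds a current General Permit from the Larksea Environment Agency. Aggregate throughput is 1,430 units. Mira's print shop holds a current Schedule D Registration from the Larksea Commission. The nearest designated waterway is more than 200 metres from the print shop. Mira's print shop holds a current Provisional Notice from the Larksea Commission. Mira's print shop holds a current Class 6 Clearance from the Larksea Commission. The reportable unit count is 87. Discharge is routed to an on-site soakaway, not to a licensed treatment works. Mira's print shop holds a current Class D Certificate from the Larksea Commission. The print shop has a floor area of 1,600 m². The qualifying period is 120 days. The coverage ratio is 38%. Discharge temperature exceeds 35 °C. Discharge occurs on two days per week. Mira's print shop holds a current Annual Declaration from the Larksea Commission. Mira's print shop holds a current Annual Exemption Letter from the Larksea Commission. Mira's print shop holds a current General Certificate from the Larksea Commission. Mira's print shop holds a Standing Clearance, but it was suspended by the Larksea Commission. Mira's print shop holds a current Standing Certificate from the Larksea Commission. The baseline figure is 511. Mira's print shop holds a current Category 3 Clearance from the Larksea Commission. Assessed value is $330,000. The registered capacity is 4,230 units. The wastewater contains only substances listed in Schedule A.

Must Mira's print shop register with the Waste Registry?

Exception (a) is satisfied on its face — a current Annual Declaration is held; the registered capacity is 4,230 units, under the 4,810 units limit; a current Class D Certificate is held. However, paragraphs (f)–(g) must be considered: (f) operates against (a): assessed value is $330,000, meeting the $294,500 threshold. (g) is not engaged (the print shop is more than 200 m from any designated waterway), so (f) stands. So (a) is unavailable.
Exception (b) does not apply: the reportable unit count is 87, short of 90.
Exception (c) does not apply: discharge is not routed to a licensed treatment works.
Exception (d): the wastewater is Schedule-A-only; discharge occurs on no more than two days per week — every condition holds. Turning to paragraph (j): (j) operates against (d): aggregate throughput is 1,430 units, under the 1,920 units limit. Exception (d) does not apply.
Exception (e): the facility operates on a batch process; the facility's floor area is 1,600 m², below the 1,650 m² limit — every condition holds. Turning to paragraphs (k)–(r): (k) applies — a current Class 6 Clearance is held. (l) would limit (k) — the coverage ratio is 38%, below the 39% limit — but (m) sets (l) aside: (m) operates — the baseline figure is 511, less than the 553 limit. (n) operates (a current Provisional Notice is held), but is set aside by (o): (o) is engaged — a current Category 3 Clearance is held. (p) would limit (o) — a current Standing Certificate is held — but (q) sets (p) aside: (q) operates against (p): a current General Certificate is held. (r) does not operate here (the qualifying period is 120 days, not below 115 days), so (q) stands. (e) is therefore removed.
Every exception is unavailable, so the rule governs.

Yes — Mira's print shop must register with the Waste Registry.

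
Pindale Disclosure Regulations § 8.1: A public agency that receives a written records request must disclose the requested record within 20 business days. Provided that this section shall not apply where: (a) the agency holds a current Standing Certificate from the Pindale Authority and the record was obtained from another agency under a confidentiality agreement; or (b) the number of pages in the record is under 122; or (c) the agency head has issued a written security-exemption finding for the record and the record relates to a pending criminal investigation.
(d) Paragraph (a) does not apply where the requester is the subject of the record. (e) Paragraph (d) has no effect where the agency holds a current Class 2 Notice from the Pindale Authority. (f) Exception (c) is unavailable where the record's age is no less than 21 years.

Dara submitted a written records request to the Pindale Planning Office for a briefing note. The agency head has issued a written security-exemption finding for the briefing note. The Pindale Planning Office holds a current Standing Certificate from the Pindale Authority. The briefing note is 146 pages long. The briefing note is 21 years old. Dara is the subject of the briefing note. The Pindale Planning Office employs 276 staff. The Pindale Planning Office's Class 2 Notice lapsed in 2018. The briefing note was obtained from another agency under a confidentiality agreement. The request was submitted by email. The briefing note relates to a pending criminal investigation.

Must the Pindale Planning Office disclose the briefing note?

Exception (a): a current Standing Certificate is held; the briefing note was obtained under a confidentiality agreement — every condition holds. However, paragraphs (d)–(e) must be considered: (d) operates against (a): Dara is the subject of the briefing note. (e) is inapplicable (the Class 2 Notice is not current), so (d) stands. Exception (a) does not apply.
Exception (b) fails — the number of pages in the record is 146, not under 122.
All of (c)'s requirements are met (a written security-exemption finding has been issued; the briefing note relates to a pending investigation). But: (f) is triggered — the record's age is 21 years, meeting the 21 years threshold. (c) is therefore removed.
No exception displaces § 8.1.

Yes — the Pindale Planning Office must disclose the briefing note.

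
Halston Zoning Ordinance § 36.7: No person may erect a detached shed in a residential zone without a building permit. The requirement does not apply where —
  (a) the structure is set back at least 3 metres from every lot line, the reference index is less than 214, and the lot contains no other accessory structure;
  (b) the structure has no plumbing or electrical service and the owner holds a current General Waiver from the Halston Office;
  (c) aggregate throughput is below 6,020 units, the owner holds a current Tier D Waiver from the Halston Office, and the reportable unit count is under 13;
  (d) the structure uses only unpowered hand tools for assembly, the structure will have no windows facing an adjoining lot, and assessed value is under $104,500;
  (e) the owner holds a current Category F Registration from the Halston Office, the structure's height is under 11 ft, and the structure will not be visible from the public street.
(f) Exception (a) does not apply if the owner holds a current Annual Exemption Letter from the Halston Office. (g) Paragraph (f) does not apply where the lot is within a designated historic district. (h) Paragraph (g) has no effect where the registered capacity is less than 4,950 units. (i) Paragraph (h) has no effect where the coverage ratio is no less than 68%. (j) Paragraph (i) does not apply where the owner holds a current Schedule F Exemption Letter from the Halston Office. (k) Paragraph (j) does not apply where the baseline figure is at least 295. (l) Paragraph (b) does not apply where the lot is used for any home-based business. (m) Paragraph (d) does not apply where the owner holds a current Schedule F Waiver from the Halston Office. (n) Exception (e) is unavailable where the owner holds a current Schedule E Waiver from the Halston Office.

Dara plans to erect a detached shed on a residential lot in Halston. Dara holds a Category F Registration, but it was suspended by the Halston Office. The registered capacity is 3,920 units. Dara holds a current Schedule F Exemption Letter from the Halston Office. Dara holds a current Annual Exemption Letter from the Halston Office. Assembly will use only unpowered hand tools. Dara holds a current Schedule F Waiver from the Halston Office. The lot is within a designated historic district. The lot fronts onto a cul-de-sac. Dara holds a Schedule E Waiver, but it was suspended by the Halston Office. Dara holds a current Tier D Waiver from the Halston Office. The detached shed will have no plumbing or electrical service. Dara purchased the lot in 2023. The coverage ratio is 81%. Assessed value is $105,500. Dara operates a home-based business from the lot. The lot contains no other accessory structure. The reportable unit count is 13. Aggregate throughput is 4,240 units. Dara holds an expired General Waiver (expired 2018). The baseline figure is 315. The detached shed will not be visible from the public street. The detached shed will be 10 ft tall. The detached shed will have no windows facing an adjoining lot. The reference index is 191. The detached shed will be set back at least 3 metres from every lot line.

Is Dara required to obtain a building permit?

Exception (a)'s conditions are all satisfied: the setback is at least 3 m on every side; the reference index is 191, less than the 214 limit; the lot has no other accessory structure. Considering the limiting provisions: (f) would limit (a) — a current Annual Exemption Letter is held — but (g) sets (f) aside: (g) operates against (f): the lot is in a historic district. (h) operates (the registered capacity is 3,920 units, less than the 4,950 units limit), but is displaced by (i): (i) is triggered — the coverage ratio is 81%, meeting the 68% threshold. (j) would limit (i) — a current Schedule F Exemption Letter is held — but (k) sets (j) aside: (k) is triggered — the baseline figure is 315, meeting the 295 threshold. So (a) applies.
Exception (b) does not apply: there is no General Waiver in force.
Exception (c) does not apply: the reportable unit count is 13, not under 13.
Exception (d) does not apply: assessed value is $105,500, not under $104,500.
Exception (e) does not apply: the Category F Registration is not current.

No — exception (a) applies; Dara does not need a building permit.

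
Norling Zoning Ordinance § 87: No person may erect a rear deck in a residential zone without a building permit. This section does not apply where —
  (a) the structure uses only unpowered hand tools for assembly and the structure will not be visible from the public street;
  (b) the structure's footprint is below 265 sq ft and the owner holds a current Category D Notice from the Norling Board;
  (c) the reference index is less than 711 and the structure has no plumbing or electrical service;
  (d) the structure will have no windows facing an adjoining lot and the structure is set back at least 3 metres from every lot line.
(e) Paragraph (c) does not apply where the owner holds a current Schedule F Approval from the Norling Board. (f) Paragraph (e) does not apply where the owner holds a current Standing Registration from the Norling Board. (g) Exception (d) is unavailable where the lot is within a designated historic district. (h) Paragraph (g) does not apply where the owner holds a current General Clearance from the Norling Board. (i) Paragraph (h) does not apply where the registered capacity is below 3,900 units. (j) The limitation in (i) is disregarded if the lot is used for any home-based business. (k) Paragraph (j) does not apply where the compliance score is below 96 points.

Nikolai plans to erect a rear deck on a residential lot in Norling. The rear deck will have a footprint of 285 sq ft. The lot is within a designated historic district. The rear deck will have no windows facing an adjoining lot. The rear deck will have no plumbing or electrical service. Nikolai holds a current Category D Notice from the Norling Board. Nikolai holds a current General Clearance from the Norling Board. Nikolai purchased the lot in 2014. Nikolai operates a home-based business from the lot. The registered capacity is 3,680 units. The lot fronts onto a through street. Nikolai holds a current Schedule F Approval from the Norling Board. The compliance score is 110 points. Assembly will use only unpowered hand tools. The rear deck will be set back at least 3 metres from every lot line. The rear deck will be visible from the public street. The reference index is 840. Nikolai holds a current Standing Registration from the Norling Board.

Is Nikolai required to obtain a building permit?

Exception (a) requires that the structure will not be visible from the public street; but the structure will be visible from the street, so (a) is unavailable.
Exception (b) fails — the structure's footprint is 285 sq ft, not below 265 sq ft.
Exception (c) requires that the reference index is less than 711; but the reference index is 840, not less than 711, so (c) is unavailable.
Exception (d) is satisfied on its face — no windows face an adjoining lot; the setback is at least 3 m on every side. Under paragraphs (g)–(k): (g) is triggered (the lot is in a historic district), but is set aside by (h): (h) is triggered — a current General Clearance is held. (i) is engaged (the registered capacity is 3,680 units, below the 3,900 units limit), but is displaced by (j): (j) operates against (i): a home-based business operates on the lot. (k) is not triggered (the compliance score is 110 points, not below 96 points), so (j) stands. So (d) applies.

No — exception (d) applies; Nikolai does not need a building permit.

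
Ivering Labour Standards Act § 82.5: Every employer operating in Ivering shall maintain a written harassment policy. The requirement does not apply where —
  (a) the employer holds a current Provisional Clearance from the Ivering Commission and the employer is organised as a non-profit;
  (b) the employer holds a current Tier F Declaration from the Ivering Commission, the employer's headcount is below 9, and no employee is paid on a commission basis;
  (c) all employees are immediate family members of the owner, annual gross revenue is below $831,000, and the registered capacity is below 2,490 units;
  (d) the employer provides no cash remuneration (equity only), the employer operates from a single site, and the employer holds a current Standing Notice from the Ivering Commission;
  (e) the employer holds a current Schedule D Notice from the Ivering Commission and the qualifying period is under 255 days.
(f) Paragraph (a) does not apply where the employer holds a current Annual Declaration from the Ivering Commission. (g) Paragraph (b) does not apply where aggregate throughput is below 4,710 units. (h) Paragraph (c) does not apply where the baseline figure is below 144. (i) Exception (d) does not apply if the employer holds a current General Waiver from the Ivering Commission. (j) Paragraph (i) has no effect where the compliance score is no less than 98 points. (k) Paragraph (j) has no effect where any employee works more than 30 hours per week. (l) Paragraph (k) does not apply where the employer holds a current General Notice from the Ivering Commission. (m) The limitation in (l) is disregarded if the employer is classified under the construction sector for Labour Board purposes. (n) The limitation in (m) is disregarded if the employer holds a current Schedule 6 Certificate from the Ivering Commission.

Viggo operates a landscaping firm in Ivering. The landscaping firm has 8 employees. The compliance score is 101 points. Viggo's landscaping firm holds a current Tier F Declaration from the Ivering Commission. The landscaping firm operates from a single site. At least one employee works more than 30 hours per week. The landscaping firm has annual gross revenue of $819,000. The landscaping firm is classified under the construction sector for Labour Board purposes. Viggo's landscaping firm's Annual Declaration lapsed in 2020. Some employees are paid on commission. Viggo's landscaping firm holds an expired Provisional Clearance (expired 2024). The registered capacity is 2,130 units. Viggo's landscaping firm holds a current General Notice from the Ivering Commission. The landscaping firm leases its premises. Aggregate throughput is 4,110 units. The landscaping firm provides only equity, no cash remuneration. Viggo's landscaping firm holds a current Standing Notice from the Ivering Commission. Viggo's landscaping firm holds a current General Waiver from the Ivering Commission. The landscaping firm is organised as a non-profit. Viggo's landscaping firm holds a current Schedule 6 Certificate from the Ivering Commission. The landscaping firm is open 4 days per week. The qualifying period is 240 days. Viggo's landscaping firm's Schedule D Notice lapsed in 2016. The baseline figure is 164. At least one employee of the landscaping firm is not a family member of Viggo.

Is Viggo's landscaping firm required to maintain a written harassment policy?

Exception (a) requires that the employer holds a current Provisional Clearance from the Ivering Commission; but there is no Provisional Clearance in force, so (a) is unavailable.
Exception (b) requires that no employee is paid on a commission basis; but some employees are paid on commission, so (b) is unavailable.
Exception (c) fails — at least one employee is not a family member.
All of (d)'s requirements are met (remuneration is equity-only; the employer operates from a single site; a current Standing Notice is held). Under paragraphs (i)–(n): (i) applies (a current General Waiver is held), but yields to (j): (j) operates against (i): the compliance score is 101 points, meeting the 98 points threshold. (k) applies (at least one employee exceeds 30 hours/week), but is set aside by (l): (l) operates against (k): a current General Notice is held. (m) is triggered (the landscaping firm is classified under the construction sector), but is itself disapplied by (n): (n) is engaged — a current Schedule 6 Certificate is held. So (d) applies.
Exception (e) requires that the employer holds a current Schedule D Notice from the Ivering Commission; but the Schedule D Notice is not current, so (e) is unavailable.

No — exception (d) applies; Viggo's landscaping firm is not required to maintain a written harassment policy.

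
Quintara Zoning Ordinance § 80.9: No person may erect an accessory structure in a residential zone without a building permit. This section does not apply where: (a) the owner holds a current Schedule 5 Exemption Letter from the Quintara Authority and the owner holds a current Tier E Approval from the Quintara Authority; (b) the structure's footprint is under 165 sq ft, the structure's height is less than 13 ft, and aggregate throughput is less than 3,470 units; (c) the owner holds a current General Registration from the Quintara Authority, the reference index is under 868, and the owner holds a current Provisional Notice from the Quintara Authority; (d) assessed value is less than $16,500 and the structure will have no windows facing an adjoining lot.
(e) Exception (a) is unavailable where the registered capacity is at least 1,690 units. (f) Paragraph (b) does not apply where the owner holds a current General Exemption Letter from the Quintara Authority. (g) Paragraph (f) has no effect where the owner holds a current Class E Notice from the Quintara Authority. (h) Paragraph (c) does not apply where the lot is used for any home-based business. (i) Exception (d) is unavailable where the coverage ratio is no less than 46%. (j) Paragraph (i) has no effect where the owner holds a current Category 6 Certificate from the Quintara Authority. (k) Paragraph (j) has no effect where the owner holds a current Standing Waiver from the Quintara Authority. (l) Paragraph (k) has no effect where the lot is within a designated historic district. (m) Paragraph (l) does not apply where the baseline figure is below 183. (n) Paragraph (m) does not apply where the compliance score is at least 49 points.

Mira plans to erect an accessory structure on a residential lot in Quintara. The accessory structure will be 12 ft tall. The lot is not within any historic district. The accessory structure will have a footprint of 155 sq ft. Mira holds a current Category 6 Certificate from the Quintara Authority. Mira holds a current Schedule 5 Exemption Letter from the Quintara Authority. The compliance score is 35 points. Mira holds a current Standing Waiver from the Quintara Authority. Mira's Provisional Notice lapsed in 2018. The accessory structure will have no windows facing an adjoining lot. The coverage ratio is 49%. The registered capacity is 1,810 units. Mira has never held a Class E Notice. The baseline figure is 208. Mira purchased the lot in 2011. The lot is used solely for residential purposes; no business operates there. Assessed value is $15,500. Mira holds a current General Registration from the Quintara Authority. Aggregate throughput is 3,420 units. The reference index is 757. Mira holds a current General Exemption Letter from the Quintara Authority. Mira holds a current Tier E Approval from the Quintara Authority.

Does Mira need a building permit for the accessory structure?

Yes — Mira must obtain a building permit.

Exception (a)'s conditions are all satisfied: a current Schedule 5 Exemption Letter is held; a current Tier E Approval is held. But: (e) operates against (a): the registered capacity is 1,810 units, meeting the 1,690 units threshold. (a) is therefore removed.
All of (b)'s requirements are met (the structure's footprint is 155 sq ft, under the 165 sq ft limit; the structure's height is 12 ft, less than the 13 ft limit; aggregate throughput is 3,420 units, less than the 3,470 units limit). However, paragraphs (f)–(g) must be considered: (f) operates against (b): a current General Exemption Letter is held. (g) is inapplicable (the Class E Notice is not current), so (f) stands. Exception (b) does not apply.
Exception (c) fails — no current Provisional Notice is held.
Exception (d) is satisfied on its face — assessed value is $15,500, less than the $16,500 limit; no windows face an adjoining lot. Turning to paragraphs (i)–(n): (i) operates against (d): the coverage ratio is 49%, meeting the 46% threshold. (j) would limit (i) — a current Category 6 Certificate is held — but (k) sets (j) aside: (k) is engaged — a current Standing Waiver is held. (l), which would lift (k), is not engaged — the lot is not in a historic district. (d) is therefore removed.
No exception is made out. Mira falls within the general rule.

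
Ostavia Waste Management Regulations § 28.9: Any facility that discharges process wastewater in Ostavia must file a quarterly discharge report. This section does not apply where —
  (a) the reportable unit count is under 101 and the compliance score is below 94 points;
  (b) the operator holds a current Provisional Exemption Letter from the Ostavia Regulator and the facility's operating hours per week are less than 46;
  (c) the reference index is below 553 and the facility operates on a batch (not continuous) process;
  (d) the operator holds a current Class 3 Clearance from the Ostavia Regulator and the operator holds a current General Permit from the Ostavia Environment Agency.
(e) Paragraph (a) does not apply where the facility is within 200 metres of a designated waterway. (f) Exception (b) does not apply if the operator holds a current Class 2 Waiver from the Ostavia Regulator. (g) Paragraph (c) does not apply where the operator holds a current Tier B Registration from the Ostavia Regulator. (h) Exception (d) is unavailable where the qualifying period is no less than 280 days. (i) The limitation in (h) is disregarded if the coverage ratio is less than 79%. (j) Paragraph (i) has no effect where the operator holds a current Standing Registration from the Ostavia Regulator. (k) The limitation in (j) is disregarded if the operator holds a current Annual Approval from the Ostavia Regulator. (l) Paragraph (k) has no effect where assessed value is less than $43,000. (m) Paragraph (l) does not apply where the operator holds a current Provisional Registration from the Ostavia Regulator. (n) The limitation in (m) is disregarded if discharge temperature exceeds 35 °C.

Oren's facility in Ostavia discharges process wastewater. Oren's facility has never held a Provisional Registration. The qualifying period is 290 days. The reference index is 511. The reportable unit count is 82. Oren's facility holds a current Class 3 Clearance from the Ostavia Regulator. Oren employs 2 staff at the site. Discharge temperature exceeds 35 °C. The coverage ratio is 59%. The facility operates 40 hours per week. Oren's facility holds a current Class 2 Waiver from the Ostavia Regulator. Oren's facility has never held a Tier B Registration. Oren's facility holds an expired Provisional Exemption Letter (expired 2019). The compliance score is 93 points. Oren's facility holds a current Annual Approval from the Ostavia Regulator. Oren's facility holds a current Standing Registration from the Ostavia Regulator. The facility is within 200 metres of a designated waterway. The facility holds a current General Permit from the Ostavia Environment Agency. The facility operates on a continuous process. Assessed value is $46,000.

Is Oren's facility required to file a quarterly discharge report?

Exception (a) is satisfied on its face — the reportable unit count is 82, under the 101 limit; the compliance score is 93 points, below the 94 points limit. But applying paragraph (e): (e) operates against (a): the facility is within 200 m of a designated waterway. So (a) is unavailable.
Exception (b) does not apply: there is no Provisional Exemption Letter in force.
Exception (c) fails — the facility operates on a continuous process.
Exception (d) is satisfied on its face — a current Class 3 Clearance is held; a current General Permit is held. Under paragraphs (h)–(n): (h) is engaged (the qualifying period is 290 days, meeting the 280 days threshold), but is displaced by (i): (i) operates against (h): the coverage ratio is 59%, less than the 79% limit. (j) is triggered (a current Standing Registration is held), but is displaced by (k): (k) operates against (j): a current Annual Approval is held. (l), which would lift (k), is inapplicable — assessed value is $46,000, not less than $43,000. (d) remains available.

No — exception (d) applies; Oren's facility is not required to file a quarterly discharge report.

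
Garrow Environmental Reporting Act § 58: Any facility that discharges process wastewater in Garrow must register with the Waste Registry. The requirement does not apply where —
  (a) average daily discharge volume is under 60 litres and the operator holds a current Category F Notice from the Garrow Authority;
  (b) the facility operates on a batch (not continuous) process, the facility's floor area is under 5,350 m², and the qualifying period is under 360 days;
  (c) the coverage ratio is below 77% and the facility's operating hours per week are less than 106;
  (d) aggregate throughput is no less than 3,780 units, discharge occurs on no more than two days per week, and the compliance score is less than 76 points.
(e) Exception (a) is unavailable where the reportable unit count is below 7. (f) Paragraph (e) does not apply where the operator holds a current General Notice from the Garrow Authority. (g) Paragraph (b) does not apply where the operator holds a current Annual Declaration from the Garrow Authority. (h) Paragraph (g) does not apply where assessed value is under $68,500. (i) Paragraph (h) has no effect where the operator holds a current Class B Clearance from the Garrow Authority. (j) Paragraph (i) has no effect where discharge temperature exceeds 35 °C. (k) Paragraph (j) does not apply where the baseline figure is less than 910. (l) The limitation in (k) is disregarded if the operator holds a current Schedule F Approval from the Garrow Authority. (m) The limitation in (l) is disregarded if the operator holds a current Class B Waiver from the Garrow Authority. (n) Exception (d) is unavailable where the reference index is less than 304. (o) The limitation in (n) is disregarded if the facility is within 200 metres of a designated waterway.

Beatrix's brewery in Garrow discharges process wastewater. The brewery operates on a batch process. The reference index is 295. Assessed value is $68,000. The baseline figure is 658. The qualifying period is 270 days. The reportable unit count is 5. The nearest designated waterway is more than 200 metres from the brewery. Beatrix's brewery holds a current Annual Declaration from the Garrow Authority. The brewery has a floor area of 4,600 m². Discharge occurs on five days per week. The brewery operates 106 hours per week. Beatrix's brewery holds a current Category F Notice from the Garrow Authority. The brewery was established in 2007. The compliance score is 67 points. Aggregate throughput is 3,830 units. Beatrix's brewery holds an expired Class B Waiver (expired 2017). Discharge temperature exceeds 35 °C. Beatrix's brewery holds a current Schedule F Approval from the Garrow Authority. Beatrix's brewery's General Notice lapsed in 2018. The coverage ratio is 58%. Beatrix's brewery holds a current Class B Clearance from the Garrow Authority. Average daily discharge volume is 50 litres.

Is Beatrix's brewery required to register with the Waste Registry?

No — exception (b) applies; Beatrix's brewery is not required to register with the Waste Registry.

Exception (a): average daily discharge volume is 50 litres, under the 60 litres limit; a current Category F Notice is held — every condition holds. However, paragraphs (e)–(f) must be considered: (e) operates against (a): the reportable unit count is 5, below the 7 limit. (f) does not operate here (no current General Notice is held), so (e) stands. So (a) is unavailable.
Exception (b): the facility operates on a batch process; the facility's floor area is 4,600 m², under the 5,350 m² limit; the qualifying period is 270 days, under the 360 days limit — every condition holds. Applying paragraphs (g)–(m): (g) would limit (b) — a current Annual Declaration is held — but (h) sets (g) aside: (h) operates against (g): assessed value is $68,000, under the $68,500 limit. (i) is engaged (a current Class B Clearance is held), but yields to (j): (j) applies — discharge temperature exceeds 35 °C. (k) is triggered (the baseline figure is 658, less than the 910 limit), but is overridden by (l): (l) applies — a current Schedule F Approval is held. (m), which would lift (l), is not triggered — the Class B Waiver is not current. (b) remains available.
Exception (c) fails — the facility's operating hours per week are 106, not less than 106.
Exception (d) fails — discharge occurs on five days per week.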